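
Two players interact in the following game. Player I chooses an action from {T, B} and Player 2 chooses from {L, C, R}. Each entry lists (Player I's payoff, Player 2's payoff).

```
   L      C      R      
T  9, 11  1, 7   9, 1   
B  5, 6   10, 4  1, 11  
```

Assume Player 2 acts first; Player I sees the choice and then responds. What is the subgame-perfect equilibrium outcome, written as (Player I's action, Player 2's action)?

(T, L)

Work backward from Player I's decision.
- L: Player I compares 9, 5 and picks T; Player 2 would get 11.
- C: Player I compares 1, 10 and picks B; Player 2 would get 4.
- R: Player I compares 9, 1 and picks T; Player 2 would get 1.
Player 2's induced payoffs are 11, 4, 1, so Player 2 commits to L. Subgame-perfect outcome: (T, L) with payoffs (9, 11).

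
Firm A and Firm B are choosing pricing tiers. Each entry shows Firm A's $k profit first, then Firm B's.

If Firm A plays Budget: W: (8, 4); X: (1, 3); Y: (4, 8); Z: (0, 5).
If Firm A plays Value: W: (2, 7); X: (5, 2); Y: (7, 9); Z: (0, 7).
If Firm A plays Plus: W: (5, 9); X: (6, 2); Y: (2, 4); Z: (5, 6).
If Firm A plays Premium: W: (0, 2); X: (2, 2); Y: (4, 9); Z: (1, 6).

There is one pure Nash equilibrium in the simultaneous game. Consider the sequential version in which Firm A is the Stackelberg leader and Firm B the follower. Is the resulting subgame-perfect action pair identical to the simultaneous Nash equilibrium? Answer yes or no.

yes

Firm B best-responds to each possible Firm A move:
- Budget: Firm B compares 4, 3, 8, 5 and picks Y; Firm A would get 4.
- Value: Firm B compares 7, 2, 9, 7 and picks Y; Firm A would get 7.
- Plus: Firm B compares 9, 2, 4, 6 and picks W; Firm A would get 5.
- Premium: Firm B compares 2, 2, 9, 6 and picks Y; Firm A would get 4.
Among 4, 7, 5, 4, the best is 7 at Value. Subgame-perfect outcome: (Value, Y) with payoffs (7, 9).
For the simultaneous game, intersect best replies.
Firm A's best replies: W→Budget; X→Plus; Y→Value; Z→Plus.
Firm B's best replies: Budget→Y; Value→Y; Plus→W; Premium→Y.
Only (Value, Y) has each player best-responding; Nash payoffs (7, 9).
Sequential outcome (Value, Y) coincides with the Nash profile (Value, Y).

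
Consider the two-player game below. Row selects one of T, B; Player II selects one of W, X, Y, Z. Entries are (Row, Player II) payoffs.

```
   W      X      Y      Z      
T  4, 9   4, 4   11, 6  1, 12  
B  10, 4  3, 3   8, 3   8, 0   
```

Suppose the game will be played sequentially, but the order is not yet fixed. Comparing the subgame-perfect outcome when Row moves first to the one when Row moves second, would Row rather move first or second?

second

If Row leads: Player II's best replies are T→Z, B→W; Row's induced payoffs 1, 10; outcome (B, W), payoffs (10, 4).
If Player II leads: Row's best replies are W→B, X→T, Y→T, Z→B; Player II's induced payoffs 4, 4, 6, 0; outcome (T, Y), payoffs (11, 6).
Row gets 10 moving first and 11 moving second, so Row prefers to move second.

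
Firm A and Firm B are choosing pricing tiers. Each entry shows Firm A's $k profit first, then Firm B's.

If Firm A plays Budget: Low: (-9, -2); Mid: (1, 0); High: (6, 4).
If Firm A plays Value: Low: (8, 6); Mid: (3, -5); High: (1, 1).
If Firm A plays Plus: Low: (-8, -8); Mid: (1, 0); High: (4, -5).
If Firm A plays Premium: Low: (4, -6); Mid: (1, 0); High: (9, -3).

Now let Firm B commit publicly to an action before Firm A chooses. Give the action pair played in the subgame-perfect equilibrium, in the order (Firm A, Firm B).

Solve by backward induction (Firm B leads).
- Low: BR = Value, leader payoff 6.
- Mid: BR = Value, leader payoff -5.
- High: BR = Premium, leader payoff -3.
Among 6, -5, -3, the best is 6 at Low. Subgame-perfect outcome: (Value, Low) with payoffs (8, 6).

(Value, Low)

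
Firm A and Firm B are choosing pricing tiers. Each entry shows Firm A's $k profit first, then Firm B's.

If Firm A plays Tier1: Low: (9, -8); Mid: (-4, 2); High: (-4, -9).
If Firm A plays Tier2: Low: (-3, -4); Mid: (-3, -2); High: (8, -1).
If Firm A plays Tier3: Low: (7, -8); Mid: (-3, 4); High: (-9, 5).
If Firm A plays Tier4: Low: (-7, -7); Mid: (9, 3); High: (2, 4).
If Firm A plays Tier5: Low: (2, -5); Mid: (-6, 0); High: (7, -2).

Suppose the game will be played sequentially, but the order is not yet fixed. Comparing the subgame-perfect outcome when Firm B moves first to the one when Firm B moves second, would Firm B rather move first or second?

first

If Firm A leads: Firm B's best replies are Tier1→Mid, Tier2→High, Tier3→High, Tier4→High, Tier5→Mid; Firm A's induced payoffs -4, 8, -9, 2, -6; outcome (Tier2, High), payoffs (8, -1).
If Firm B leads: Firm A's best replies are Low→Tier1, Mid→Tier4, High→Tier2; Firm B's induced payoffs -8, 3, -1; outcome (Tier4, Mid), payoffs (9, 3).
Firm B gets 3 moving first and -1 moving second, so Firm B prefers to move first.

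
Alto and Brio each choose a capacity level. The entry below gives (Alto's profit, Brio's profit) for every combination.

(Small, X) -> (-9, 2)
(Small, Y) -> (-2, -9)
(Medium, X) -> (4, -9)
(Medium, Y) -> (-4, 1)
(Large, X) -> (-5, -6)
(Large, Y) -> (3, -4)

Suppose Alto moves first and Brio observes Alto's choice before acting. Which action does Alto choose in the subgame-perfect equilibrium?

Large

Work backward from Brio's decision.
- Small: BR = X, leader payoff -9.
- Medium: BR = Y, leader payoff -4.
- Large: BR = Y, leader payoff 3.
Alto's induced payoffs are -9, -4, 3, so Alto commits to Large. Subgame-perfect outcome: (Large, Y) with payoffs (3, -4).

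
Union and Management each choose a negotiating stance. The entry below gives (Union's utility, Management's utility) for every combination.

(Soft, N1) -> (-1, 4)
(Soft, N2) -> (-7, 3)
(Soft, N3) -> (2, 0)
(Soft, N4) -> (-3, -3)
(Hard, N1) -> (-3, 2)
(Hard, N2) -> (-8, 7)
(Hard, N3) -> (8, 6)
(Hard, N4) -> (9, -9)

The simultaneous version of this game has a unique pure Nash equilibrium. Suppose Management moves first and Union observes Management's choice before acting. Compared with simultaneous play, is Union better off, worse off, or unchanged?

better off

Work backward from Union's decision.
- N1: BR = Soft, leader payoff 4.
- N2: BR = Soft, leader payoff 3.
- N3: BR = Hard, leader payoff 6.
- N4: BR = Hard, leader payoff -9.
Among 4, 3, 6, -9, the best is 6 at N3. Subgame-perfect outcome: (Hard, N3) with payoffs (8, 6).
For the simultaneous game, intersect best replies.
Union's best replies: N1→Soft; N2→Soft; N3→Hard; N4→Hard.
Management's best replies: Soft→N1; Hard→N2.
Only (Soft, N1) has each player best-responding; Nash payoffs (-1, 4).
Union earns 8 sequentially versus -1 at the Nash outcome: better off.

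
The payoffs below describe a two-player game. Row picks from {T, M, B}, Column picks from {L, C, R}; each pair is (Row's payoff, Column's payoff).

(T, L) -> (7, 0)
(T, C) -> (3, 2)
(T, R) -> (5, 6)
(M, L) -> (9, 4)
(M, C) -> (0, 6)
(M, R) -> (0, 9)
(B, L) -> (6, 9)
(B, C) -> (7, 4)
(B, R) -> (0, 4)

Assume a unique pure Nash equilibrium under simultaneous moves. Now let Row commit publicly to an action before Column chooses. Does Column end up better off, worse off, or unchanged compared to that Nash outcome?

better off

Solve by backward induction (Row leads).
- T: Column compares 0, 2, 6 and picks R; Row would get 5.
- M: Column compares 4, 6, 9 and picks R; Row would get 0.
- B: Column compares 9, 4, 4 and picks L; Row would get 6.
Among 5, 0, 6, the best is 6 at B. Subgame-perfect outcome: (B, L) with payoffs (6, 9).
Under simultaneous play:
Row's best replies: L→M; C→B; R→T.
Column's best replies: T→R; M→R; B→L.
Only (T, R) has each player best-responding; Nash payoffs (5, 6).
Column earns 9 sequentially versus 6 at the Nash outcome: better off.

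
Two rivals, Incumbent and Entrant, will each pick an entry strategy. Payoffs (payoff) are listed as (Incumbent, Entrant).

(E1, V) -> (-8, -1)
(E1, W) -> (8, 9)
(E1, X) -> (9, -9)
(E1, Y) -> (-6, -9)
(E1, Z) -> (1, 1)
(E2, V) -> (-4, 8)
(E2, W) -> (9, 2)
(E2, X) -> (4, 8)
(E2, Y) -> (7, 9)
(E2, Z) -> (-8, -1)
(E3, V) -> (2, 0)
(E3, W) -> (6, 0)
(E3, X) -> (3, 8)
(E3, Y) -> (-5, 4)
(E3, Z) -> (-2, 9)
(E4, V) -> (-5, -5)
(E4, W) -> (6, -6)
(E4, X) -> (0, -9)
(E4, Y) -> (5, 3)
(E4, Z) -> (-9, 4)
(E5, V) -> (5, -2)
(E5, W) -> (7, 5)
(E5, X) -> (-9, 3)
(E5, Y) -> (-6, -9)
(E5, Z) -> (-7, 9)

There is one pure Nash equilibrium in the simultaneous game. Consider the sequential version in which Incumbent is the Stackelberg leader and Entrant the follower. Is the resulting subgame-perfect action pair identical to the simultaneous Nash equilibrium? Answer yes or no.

no

Work backward from Entrant's decision.
- E1 → Entrant plays W (best of -1, 9, -9, -9, 1); Incumbent gets 8.
- E2 → Entrant plays Y (best of 8, 2, 8, 9, -1); Incumbent gets 7.
- E3 → Entrant plays Z (best of 0, 0, 8, 4, 9); Incumbent gets -2.
- E4 → Entrant plays Z (best of -5, -6, -9, 3, 4); Incumbent gets -9.
- E5 → Entrant plays Z (best of -2, 5, 3, -9, 9); Incumbent gets -7.
Maximizing over 8, 7, -2, -9, -7, Incumbent chooses E1. Subgame-perfect outcome: (E1, W) with payoffs (8, 9).
Under simultaneous play:
Incumbent's best replies: V→E5; W→E2; X→E1; Y→E2; Z→E1.
Entrant's best replies: E1→W; E2→Y; E3→Z; E4→Z; E5→Z.
Only (E2, Y) has each player best-responding; Nash payoffs (7, 9).
Sequential outcome (E1, W) differs from the Nash profile (E2, Y).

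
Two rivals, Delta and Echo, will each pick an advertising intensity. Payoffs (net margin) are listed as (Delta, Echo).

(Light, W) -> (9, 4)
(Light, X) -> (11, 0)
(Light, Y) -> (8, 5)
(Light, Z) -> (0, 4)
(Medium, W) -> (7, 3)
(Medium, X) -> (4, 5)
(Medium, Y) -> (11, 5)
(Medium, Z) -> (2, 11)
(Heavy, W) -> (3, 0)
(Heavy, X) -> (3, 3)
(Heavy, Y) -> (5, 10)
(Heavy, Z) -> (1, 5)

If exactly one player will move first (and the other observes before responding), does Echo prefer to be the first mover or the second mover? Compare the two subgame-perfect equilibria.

first

If Delta leads: Echo's best replies are Light→Y, Medium→Z, Heavy→Y; Delta's induced payoffs 8, 2, 5; outcome (Light, Y), payoffs (8, 5).
If Echo leads: Delta's best replies are W→Light, X→Light, Y→Medium, Z→Medium; Echo's induced payoffs 4, 0, 5, 11; outcome (Medium, Z), payoffs (2, 11).
Echo gets 11 moving first and 5 moving second, so Echo prefers to move first.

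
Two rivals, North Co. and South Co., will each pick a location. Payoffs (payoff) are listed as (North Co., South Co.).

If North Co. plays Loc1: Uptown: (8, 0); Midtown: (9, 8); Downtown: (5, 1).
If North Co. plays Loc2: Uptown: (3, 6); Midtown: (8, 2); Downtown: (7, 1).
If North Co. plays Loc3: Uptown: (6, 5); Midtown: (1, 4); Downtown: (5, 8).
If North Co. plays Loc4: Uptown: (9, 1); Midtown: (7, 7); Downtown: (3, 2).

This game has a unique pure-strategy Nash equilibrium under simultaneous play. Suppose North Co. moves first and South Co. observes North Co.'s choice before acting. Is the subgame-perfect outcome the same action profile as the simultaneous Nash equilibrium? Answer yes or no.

yes

Work backward from South Co.'s decision.
- Loc1: South Co. compares 0, 8, 1 and picks Midtown; North Co. would get 9.
- Loc2: South Co. compares 6, 2, 1 and picks Uptown; North Co. would get 3.
- Loc3: South Co. compares 5, 4, 8 and picks Downtown; North Co. would get 5.
- Loc4: South Co. compares 1, 7, 2 and picks Midtown; North Co. would get 7.
Among 9, 3, 5, 7, the best is 9 at Loc1. Subgame-perfect outcome: (Loc1, Midtown) with payoffs (9, 8).
For the simultaneous game, intersect best replies.
North Co.'s best replies: Uptown→Loc4; Midtown→Loc1; Downtown→Loc2.
South Co.'s best replies: Loc1→Midtown; Loc2→Uptown; Loc3→Downtown; Loc4→Midtown.
Only (Loc1, Midtown) has each player best-responding; Nash payoffs (9, 8).
Sequential outcome (Loc1, Midtown) coincides with the Nash profile (Loc1, Midtown).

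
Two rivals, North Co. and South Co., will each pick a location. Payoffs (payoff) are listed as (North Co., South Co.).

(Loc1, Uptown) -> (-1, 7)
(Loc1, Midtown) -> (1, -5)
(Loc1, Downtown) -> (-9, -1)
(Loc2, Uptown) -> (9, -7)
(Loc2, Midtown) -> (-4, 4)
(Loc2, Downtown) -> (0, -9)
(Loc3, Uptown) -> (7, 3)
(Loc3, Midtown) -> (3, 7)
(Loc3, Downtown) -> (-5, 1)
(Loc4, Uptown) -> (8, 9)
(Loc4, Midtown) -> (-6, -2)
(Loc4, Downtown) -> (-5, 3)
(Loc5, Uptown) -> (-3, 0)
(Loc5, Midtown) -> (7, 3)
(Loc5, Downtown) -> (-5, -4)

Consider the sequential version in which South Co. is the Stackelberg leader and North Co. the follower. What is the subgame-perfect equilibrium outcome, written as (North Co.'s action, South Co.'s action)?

(Loc5, Midtown)

North Co. best-responds to each possible South Co. move:
- Uptown → North Co. plays Loc2 (best of -1, 9, 7, 8, -3); South Co. gets -7.
- Midtown → North Co. plays Loc5 (best of 1, -4, 3, -6, 7); South Co. gets 3.
- Downtown → North Co. plays Loc2 (best of -9, 0, -5, -5, -5); South Co. gets -9.
Among -7, 3, -9, the best is 3 at Midtown. Subgame-perfect outcome: (Loc5, Midtown) with payoffs (7, 3).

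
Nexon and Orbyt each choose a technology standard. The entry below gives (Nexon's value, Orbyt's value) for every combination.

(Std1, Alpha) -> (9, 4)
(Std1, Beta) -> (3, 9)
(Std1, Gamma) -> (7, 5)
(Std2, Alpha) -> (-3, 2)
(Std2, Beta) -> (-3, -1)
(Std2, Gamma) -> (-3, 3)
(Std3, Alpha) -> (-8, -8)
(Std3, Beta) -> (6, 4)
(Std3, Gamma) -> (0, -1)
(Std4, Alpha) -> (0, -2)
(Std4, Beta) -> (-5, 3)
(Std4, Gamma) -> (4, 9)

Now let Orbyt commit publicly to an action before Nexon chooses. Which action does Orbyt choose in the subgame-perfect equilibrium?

Nexon best-responds to each possible Orbyt move:
- Alpha → Nexon plays Std1 (best of 9, -3, -8, 0); Orbyt gets 4.
- Beta → Nexon plays Std3 (best of 3, -3, 6, -5); Orbyt gets 4.
- Gamma → Nexon plays Std1 (best of 7, -3, 0, 4); Orbyt gets 5.
Orbyt's induced payoffs are 4, 4, 5, so Orbyt commits to Gamma. Subgame-perfect outcome: (Std1, Gamma) with payoffs (7, 5).

Gamma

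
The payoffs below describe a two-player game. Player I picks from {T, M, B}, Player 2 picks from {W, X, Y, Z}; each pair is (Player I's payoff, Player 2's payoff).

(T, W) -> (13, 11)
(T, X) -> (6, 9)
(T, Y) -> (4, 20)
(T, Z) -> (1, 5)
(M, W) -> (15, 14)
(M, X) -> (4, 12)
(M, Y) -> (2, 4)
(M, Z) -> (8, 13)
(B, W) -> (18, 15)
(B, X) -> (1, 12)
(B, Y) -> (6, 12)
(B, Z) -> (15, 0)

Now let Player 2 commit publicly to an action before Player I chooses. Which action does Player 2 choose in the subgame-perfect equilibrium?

W

Solve by backward induction (Player 2 leads).
- W: Player I compares 13, 15, 18 and picks B; Player 2 would get 15.
- X: Player I compares 6, 4, 1 and picks T; Player 2 would get 9.
- Y: Player I compares 4, 2, 6 and picks B; Player 2 would get 12.
- Z: Player I compares 1, 8, 15 and picks B; Player 2 would get 0.
Maximizing over 15, 9, 12, 0, Player 2 chooses W. Subgame-perfect outcome: (B, W) with payoffs (18, 15).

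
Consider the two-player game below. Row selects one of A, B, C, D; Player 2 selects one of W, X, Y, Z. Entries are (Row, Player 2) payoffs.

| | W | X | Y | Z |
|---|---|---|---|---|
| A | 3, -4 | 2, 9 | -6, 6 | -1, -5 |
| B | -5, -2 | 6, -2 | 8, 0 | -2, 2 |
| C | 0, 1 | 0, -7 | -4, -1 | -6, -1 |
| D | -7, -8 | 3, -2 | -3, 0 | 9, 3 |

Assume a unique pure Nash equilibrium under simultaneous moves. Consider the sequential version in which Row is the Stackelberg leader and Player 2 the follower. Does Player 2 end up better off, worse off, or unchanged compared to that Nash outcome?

Work backward from Player 2's decision.
- A: BR = X, leader payoff 2.
- B: BR = Z, leader payoff -2.
- C: BR = W, leader payoff 0.
- D: BR = Z, leader payoff 9.
Among 2, -2, 0, 9, the best is 9 at D. Subgame-perfect outcome: (D, Z) with payoffs (9, 3).
Now find the simultaneous Nash equilibrium.
Row's best replies: W→A; X→B; Y→B; Z→D.
Player 2's best replies: A→X; B→Z; C→W; D→Z.
The unique mutual best reply is (D, Z), giving (9, 3).
Player 2 earns 3 sequentially versus 3 at the Nash outcome: unchanged.

unchanged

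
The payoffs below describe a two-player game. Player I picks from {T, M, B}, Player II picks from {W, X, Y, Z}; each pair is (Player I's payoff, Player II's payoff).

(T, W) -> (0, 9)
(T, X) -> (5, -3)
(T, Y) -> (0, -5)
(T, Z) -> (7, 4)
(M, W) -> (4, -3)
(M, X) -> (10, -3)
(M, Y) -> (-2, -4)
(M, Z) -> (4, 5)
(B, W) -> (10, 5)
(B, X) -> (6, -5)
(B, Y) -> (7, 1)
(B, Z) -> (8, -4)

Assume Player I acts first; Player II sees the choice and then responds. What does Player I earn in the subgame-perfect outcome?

10

Player II best-responds to each possible Player I move:
- T: Player II compares 9, -3, -5, 4 and picks W; Player I would get 0.
- M: Player II compares -3, -3, -4, 5 and picks Z; Player I would get 4.
- B: Player II compares 5, -5, 1, -4 and picks W; Player I would get 10.
Player I's induced payoffs are 0, 4, 10, so Player I commits to B. Subgame-perfect outcome: (B, W) with payoffs (10, 5).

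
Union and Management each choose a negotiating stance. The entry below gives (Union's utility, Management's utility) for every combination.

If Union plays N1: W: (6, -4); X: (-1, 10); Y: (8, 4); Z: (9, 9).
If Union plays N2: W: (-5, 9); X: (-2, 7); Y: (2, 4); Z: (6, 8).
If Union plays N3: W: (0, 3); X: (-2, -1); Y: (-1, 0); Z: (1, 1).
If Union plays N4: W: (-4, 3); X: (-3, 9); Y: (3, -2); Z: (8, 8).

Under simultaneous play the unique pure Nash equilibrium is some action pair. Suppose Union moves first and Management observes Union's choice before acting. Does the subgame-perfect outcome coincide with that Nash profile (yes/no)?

Work backward from Management's decision.
- N1 → Management plays X (best of -4, 10, 4, 9); Union gets -1.
- N2 → Management plays W (best of 9, 7, 4, 8); Union gets -5.
- N3 → Management plays W (best of 3, -1, 0, 1); Union gets 0.
- N4 → Management plays X (best of 3, 9, -2, 8); Union gets -3.
Among -1, -5, 0, -3, the best is 0 at N3. Subgame-perfect outcome: (N3, W) with payoffs (0, 3).
Under simultaneous play:
Union's best replies: W→N1; X→N1; Y→N1; Z→N1.
Management's best replies: N1→X; N2→W; N3→W; N4→X.
The unique mutual best reply is (N1, X), giving (-1, 10).
Sequential outcome (N3, W) differs from the Nash profile (N1, X).

no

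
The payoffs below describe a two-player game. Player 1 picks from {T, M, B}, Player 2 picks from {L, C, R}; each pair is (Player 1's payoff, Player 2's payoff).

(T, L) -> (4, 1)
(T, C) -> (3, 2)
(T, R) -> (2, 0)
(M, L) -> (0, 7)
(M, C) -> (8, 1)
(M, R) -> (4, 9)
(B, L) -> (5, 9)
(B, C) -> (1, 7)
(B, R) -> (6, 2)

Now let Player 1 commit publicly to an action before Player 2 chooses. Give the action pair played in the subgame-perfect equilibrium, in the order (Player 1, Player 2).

(B, L)

Solve by backward induction (Player 1 leads).
- T: Player 2 compares 1, 2, 0 and picks C; Player 1 would get 3.
- M: Player 2 compares 7, 1, 9 and picks R; Player 1 would get 4.
- B: Player 2 compares 9, 7, 2 and picks L; Player 1 would get 5.
Maximizing over 3, 4, 5, Player 1 chooses B. Subgame-perfect outcome: (B, L) with payoffs (5, 9).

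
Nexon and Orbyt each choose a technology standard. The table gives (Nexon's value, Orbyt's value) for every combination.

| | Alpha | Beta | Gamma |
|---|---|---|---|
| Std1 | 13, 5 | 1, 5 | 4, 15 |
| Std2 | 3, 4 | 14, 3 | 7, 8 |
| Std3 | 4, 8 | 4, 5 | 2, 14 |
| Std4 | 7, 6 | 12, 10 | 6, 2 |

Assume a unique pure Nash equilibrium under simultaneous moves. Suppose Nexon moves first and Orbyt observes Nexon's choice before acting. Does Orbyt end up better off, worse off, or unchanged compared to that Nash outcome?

better off

Backward induction with Nexon moving first.
- Std1: BR = Gamma, leader payoff 4.
- Std2: BR = Gamma, leader payoff 7.
- Std3: BR = Gamma, leader payoff 2.
- Std4: BR = Beta, leader payoff 12.
Nexon's induced payoffs are 4, 7, 2, 12, so Nexon commits to Std4. Subgame-perfect outcome: (Std4, Beta) with payoffs (12, 10).
Under simultaneous play:
Nexon's best replies: Alpha→Std1; Beta→Std2; Gamma→Std2.
Orbyt's best replies: Std1→Gamma; Std2→Gamma; Std3→Gamma; Std4→Beta.
The unique mutual best reply is (Std2, Gamma), giving (7, 8).
Orbyt earns 10 sequentially versus 8 at the Nash outcome: better off.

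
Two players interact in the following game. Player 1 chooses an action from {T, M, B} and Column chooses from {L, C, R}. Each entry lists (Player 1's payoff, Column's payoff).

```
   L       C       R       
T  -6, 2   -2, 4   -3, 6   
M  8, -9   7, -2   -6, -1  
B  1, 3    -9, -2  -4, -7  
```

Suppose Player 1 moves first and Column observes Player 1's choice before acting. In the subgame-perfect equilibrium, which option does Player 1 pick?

B

Solve by backward induction (Player 1 leads).
- T: Column compares 2, 4, 6 and picks R; Player 1 would get -3.
- M: Column compares -9, -2, -1 and picks R; Player 1 would get -6.
- B: Column compares 3, -2, -7 and picks L; Player 1 would get 1.
Player 1's induced payoffs are -3, -6, 1, so Player 1 commits to B. Subgame-perfect outcome: (B, L) with payoffs (1, 3).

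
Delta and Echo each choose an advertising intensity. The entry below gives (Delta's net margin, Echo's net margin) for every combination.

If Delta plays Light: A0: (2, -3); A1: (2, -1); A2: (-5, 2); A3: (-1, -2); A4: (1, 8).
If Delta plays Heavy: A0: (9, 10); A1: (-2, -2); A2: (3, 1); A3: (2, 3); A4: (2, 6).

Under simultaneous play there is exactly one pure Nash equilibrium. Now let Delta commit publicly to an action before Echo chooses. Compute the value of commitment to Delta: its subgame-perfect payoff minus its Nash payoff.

Backward induction with Delta moving first.
- Light: Echo compares -3, -1, 2, -2, 8 and picks A4; Delta would get 1.
- Heavy: Echo compares 10, -2, 1, 3, 6 and picks A0; Delta would get 9.
Among 1, 9, the best is 9 at Heavy. Subgame-perfect outcome: (Heavy, A0) with payoffs (9, 10).
Now find the simultaneous Nash equilibrium.
Delta's best replies: A0→Heavy; A1→Light; A2→Heavy; A3→Heavy; A4→Heavy.
Echo's best replies: Light→A4; Heavy→A0.
Only (Heavy, A0) has each player best-responding; Nash payoffs (9, 10).
Delta's commitment gain: 9 − 9 = 0.

0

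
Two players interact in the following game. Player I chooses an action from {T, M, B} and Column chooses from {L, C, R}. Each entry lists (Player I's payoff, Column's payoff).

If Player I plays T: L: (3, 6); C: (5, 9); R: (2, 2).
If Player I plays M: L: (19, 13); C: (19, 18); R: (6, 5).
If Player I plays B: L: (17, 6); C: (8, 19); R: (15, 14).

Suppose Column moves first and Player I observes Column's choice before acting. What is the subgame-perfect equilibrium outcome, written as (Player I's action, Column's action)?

Work backward from Player I's decision.
- L: Player I compares 3, 19, 17 and picks M; Column would get 13.
- C: Player I compares 5, 19, 8 and picks M; Column would get 18.
- R: Player I compares 2, 6, 15 and picks B; Column would get 14.
Column's induced payoffs are 13, 18, 14, so Column commits to C. Subgame-perfect outcome: (M, C) with payoffs (19, 18).

(M, C)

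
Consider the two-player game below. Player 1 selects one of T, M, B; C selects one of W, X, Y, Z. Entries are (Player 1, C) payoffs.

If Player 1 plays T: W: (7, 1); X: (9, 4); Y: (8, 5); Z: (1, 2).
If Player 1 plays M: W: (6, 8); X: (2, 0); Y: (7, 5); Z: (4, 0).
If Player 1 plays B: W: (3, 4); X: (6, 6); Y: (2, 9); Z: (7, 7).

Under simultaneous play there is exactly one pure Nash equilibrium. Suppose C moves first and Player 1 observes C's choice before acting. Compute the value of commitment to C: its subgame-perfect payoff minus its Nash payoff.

2

Backward induction with C moving first.
- W: BR = T, leader payoff 1.
- X: BR = T, leader payoff 4.
- Y: BR = T, leader payoff 5.
- Z: BR = B, leader payoff 7.
Among 1, 4, 5, 7, the best is 7 at Z. Subgame-perfect outcome: (B, Z) with payoffs (7, 7).
For the simultaneous game, intersect best replies.
Player 1's best replies: W→T; X→T; Y→T; Z→B.
C's best replies: T→Y; M→W; B→Y.
Only (T, Y) has each player best-responding; Nash payoffs (8, 5).
C's commitment gain: 7 − 5 = 2.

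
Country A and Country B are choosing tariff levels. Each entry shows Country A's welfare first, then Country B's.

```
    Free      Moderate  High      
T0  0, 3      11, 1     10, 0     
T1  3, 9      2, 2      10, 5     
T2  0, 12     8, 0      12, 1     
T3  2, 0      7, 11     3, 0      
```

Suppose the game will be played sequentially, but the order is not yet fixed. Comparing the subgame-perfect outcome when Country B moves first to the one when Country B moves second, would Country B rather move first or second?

second

If Country A leads: Country B's best replies are T0→Free, T1→Free, T2→Free, T3→Moderate; Country A's induced payoffs 0, 3, 0, 7; outcome (T3, Moderate), payoffs (7, 11).
If Country B leads: Country A's best replies are Free→T1, Moderate→T0, High→T2; Country B's induced payoffs 9, 1, 1; outcome (T1, Free), payoffs (3, 9).
Country B gets 9 moving first and 11 moving second, so Country B prefers to move second.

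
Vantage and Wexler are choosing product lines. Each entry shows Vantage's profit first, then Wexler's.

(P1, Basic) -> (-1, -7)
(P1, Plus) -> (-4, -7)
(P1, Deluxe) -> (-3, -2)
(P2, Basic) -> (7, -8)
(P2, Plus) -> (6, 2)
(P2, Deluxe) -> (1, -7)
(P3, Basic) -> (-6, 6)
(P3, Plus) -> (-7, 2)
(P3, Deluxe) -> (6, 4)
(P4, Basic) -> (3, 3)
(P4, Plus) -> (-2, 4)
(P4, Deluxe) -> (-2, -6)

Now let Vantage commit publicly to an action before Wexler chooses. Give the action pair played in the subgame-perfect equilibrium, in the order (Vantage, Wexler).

(P2, Plus)

Wexler best-responds to each possible Vantage move:
- P1: BR = Deluxe, leader payoff -3.
- P2: BR = Plus, leader payoff 6.
- P3: BR = Basic, leader payoff -6.
- P4: BR = Plus, leader payoff -2.
Maximizing over -3, 6, -6, -2, Vantage chooses P2. Subgame-perfect outcome: (P2, Plus) with payoffs (6, 2).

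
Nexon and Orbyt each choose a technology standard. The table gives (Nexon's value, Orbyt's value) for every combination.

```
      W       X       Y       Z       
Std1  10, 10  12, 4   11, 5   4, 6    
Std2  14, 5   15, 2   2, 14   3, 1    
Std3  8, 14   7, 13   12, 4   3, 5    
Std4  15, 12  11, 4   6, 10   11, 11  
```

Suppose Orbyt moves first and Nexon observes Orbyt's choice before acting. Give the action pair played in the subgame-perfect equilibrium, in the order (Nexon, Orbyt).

Solve by backward induction (Orbyt leads).
- W: Nexon compares 10, 14, 8, 15 and picks Std4; Orbyt would get 12.
- X: Nexon compares 12, 15, 7, 11 and picks Std2; Orbyt would get 2.
- Y: Nexon compares 11, 2, 12, 6 and picks Std3; Orbyt would get 4.
- Z: Nexon compares 4, 3, 3, 11 and picks Std4; Orbyt would get 11.
Maximizing over 12, 2, 4, 11, Orbyt chooses W. Subgame-perfect outcome: (Std4, W) with payoffs (15, 12).

(Std4, W)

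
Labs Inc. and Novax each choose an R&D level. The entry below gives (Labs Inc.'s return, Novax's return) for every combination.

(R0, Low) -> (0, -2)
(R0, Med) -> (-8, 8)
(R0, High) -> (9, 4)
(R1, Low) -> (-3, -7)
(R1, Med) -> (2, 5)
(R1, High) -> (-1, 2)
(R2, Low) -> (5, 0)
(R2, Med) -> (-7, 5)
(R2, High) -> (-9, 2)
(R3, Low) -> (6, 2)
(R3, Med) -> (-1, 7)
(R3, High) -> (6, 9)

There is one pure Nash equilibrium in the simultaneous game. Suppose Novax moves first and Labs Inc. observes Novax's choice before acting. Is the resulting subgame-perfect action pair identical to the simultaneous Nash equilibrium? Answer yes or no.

yes

Work backward from Labs Inc.'s decision.
- Low: BR = R3, leader payoff 2.
- Med: BR = R1, leader payoff 5.
- High: BR = R0, leader payoff 4.
Maximizing over 2, 5, 4, Novax chooses Med. Subgame-perfect outcome: (R1, Med) with payoffs (2, 5).
Now find the simultaneous Nash equilibrium.
Labs Inc.'s best replies: Low→R3; Med→R1; High→R0.
Novax's best replies: R0→Med; R1→Med; R2→Med; R3→High.
The unique mutual best reply is (R1, Med), giving (2, 5).
Sequential outcome (R1, Med) coincides with the Nash profile (R1, Med).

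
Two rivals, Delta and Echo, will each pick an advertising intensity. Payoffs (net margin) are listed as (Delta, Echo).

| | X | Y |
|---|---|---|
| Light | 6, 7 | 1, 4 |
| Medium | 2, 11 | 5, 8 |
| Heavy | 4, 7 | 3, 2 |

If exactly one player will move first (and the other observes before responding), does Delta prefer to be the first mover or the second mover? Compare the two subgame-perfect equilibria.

first

If Delta leads: Echo's best replies are Light→X, Medium→X, Heavy→X; Delta's induced payoffs 6, 2, 4; outcome (Light, X), payoffs (6, 7).
If Echo leads: Delta's best replies are X→Light, Y→Medium; Echo's induced payoffs 7, 8; outcome (Medium, Y), payoffs (5, 8).
Delta gets 6 moving first and 5 moving second, so Delta prefers to move first.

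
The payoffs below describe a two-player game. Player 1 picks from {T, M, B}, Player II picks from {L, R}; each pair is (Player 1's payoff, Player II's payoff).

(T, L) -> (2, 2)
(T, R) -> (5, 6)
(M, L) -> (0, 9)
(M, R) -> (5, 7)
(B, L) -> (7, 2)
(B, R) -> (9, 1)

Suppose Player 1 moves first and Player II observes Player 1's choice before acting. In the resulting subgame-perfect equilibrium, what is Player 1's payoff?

7

Backward induction with Player 1 moving first.
- T: Player II compares 2, 6 and picks R; Player 1 would get 5.
- M: Player II compares 9, 7 and picks L; Player 1 would get 0.
- B: Player II compares 2, 1 and picks L; Player 1 would get 7.
Among 5, 0, 7, the best is 7 at B. Subgame-perfect outcome: (B, L) with payoffs (7, 2).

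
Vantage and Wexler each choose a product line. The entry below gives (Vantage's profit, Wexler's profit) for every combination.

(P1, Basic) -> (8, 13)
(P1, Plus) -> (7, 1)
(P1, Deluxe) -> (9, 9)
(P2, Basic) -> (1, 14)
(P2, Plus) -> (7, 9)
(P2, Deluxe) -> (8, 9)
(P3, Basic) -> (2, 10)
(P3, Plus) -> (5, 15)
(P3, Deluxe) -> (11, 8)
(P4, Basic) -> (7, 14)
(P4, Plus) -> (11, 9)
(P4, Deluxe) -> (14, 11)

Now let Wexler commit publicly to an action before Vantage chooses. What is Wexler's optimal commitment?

Work backward from Vantage's decision.
- Basic: Vantage compares 8, 1, 2, 7 and picks P1; Wexler would get 13.
- Plus: Vantage compares 7, 7, 5, 11 and picks P4; Wexler would get 9.
- Deluxe: Vantage compares 9, 8, 11, 14 and picks P4; Wexler would get 11.
Wexler's induced payoffs are 13, 9, 11, so Wexler commits to Basic. Subgame-perfect outcome: (P1, Basic) with payoffs (8, 13).

Basic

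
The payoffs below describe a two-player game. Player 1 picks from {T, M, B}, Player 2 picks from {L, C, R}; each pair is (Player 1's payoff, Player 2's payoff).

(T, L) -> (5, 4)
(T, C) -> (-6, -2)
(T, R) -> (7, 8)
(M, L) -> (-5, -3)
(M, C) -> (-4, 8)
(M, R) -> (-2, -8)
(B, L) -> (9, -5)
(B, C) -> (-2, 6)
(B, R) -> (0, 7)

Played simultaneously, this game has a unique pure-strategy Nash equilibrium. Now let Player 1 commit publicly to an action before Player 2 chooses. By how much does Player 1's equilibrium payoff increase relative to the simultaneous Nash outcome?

0

Backward induction with Player 1 moving first.
- T → Player 2 plays R (best of 4, -2, 8); Player 1 gets 7.
- M → Player 2 plays C (best of -3, 8, -8); Player 1 gets -4.
- B → Player 2 plays R (best of -5, 6, 7); Player 1 gets 0.
Player 1's induced payoffs are 7, -4, 0, so Player 1 commits to T. Subgame-perfect outcome: (T, R) with payoffs (7, 8).
For the simultaneous game, intersect best replies.
Player 1's best replies: L→B; C→B; R→T.
Player 2's best replies: T→R; M→C; B→R.
The unique mutual best reply is (T, R), giving (7, 8).
Player 1's commitment gain: 7 − 7 = 0.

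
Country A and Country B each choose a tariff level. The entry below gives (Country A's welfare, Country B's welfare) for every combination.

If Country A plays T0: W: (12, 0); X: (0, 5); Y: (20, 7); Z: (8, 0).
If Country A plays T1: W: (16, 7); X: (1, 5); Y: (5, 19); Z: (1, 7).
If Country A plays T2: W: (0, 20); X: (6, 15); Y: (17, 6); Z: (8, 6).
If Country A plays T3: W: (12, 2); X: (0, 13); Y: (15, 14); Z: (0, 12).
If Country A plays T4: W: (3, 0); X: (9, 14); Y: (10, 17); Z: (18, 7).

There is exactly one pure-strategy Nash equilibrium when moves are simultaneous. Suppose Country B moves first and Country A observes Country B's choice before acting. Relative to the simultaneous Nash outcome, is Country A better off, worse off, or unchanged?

worse off

Solve by backward induction (Country B leads).
- W: Country A compares 12, 16, 0, 12, 3 and picks T1; Country B would get 7.
- X: Country A compares 0, 1, 6, 0, 9 and picks T4; Country B would get 14.
- Y: Country A compares 20, 5, 17, 15, 10 and picks T0; Country B would get 7.
- Z: Country A compares 8, 1, 8, 0, 18 and picks T4; Country B would get 7.
Among 7, 14, 7, 7, the best is 14 at X. Subgame-perfect outcome: (T4, X) with payoffs (9, 14).
For the simultaneous game, intersect best replies.
Country A's best replies: W→T1; X→T4; Y→T0; Z→T4.
Country B's best replies: T0→Y; T1→Y; T2→W; T3→Y; T4→Y.
Only (T0, Y) has each player best-responding; Nash payoffs (20, 7).
Country A earns 9 sequentially versus 20 at the Nash outcome: worse off.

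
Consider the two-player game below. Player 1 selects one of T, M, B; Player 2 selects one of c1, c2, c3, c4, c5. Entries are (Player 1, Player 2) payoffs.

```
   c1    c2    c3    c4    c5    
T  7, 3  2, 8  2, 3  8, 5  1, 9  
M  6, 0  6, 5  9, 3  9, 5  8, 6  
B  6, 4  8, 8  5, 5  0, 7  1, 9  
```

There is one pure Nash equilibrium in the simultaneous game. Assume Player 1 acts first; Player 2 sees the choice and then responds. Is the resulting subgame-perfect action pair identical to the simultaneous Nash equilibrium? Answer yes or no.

Solve by backward induction (Player 1 leads).
- T: BR = c5, leader payoff 1.
- M: BR = c5, leader payoff 8.
- B: BR = c5, leader payoff 1.
Player 1's induced payoffs are 1, 8, 1, so Player 1 commits to M. Subgame-perfect outcome: (M, c5) with payoffs (8, 6).
For the simultaneous game, intersect best replies.
Player 1's best replies: c1→T; c2→B; c3→M; c4→M; c5→M.
Player 2's best replies: T→c5; M→c5; B→c5.
Only (M, c5) has each player best-responding; Nash payoffs (8, 6).
Sequential outcome (M, c5) coincides with the Nash profile (M, c5).

yes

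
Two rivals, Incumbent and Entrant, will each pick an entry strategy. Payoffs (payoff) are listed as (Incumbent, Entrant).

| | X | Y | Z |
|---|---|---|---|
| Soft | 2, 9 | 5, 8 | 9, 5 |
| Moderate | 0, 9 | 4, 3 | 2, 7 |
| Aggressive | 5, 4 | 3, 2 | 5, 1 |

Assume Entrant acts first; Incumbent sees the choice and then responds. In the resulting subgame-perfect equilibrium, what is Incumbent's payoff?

Incumbent best-responds to each possible Entrant move:
- X: BR = Aggressive, leader payoff 4.
- Y: BR = Soft, leader payoff 8.
- Z: BR = Soft, leader payoff 5.
Among 4, 8, 5, the best is 8 at Y. Subgame-perfect outcome: (Soft, Y) with payoffs (5, 8).

5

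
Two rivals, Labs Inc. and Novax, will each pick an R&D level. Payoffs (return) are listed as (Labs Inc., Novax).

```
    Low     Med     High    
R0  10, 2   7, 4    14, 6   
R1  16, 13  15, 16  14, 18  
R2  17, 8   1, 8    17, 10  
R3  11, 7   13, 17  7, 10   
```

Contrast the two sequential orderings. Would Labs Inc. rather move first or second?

If Labs Inc. leads: Novax's best replies are R0→High, R1→High, R2→High, R3→Med; Labs Inc.'s induced payoffs 14, 14, 17, 13; outcome (R2, High), payoffs (17, 10).
If Novax leads: Labs Inc.'s best replies are Low→R2, Med→R1, High→R2; Novax's induced payoffs 8, 16, 10; outcome (R1, Med), payoffs (15, 16).
Labs Inc. gets 17 moving first and 15 moving second, so Labs Inc. prefers to move first.

first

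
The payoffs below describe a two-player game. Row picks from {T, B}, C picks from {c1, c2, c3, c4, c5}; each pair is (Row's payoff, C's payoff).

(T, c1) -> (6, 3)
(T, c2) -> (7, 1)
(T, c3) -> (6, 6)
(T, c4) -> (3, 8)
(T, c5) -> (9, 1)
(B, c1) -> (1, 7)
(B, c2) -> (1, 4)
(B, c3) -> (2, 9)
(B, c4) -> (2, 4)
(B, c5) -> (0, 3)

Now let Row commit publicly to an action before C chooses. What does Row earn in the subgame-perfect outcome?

Backward induction with Row moving first.
- T → C plays c4 (best of 3, 1, 6, 8, 1); Row gets 3.
- B → C plays c3 (best of 7, 4, 9, 4, 3); Row gets 2.
Row's induced payoffs are 3, 2, so Row commits to T. Subgame-perfect outcome: (T, c4) with payoffs (3, 8).

3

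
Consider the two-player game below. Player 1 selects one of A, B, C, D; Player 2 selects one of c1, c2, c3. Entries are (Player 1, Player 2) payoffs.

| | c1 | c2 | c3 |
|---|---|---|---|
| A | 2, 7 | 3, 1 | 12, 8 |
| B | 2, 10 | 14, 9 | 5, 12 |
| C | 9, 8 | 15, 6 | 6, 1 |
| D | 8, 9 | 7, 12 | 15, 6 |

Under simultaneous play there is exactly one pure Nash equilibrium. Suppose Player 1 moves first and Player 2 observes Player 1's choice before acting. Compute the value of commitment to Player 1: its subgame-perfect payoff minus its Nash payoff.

3

Solve by backward induction (Player 1 leads).
- A: BR = c3, leader payoff 12.
- B: BR = c3, leader payoff 5.
- C: BR = c1, leader payoff 9.
- D: BR = c2, leader payoff 7.
Player 1's induced payoffs are 12, 5, 9, 7, so Player 1 commits to A. Subgame-perfect outcome: (A, c3) with payoffs (12, 8).
Now find the simultaneous Nash equilibrium.
Player 1's best replies: c1→C; c2→C; c3→D.
Player 2's best replies: A→c3; B→c3; C→c1; D→c2.
The unique mutual best reply is (C, c1), giving (9, 8).
Player 1's commitment gain: 12 − 9 = 3.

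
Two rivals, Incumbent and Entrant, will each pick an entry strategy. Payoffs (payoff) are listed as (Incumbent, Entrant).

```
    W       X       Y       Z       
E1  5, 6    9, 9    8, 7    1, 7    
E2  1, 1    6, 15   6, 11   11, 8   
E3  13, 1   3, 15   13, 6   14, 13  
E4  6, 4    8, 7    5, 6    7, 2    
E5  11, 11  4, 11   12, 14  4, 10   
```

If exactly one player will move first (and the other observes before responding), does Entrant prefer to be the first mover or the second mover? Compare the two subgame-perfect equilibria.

second

If Incumbent leads: Entrant's best replies are E1→X, E2→X, E3→X, E4→X, E5→Y; Incumbent's induced payoffs 9, 6, 3, 8, 12; outcome (E5, Y), payoffs (12, 14).
If Entrant leads: Incumbent's best replies are W→E3, X→E1, Y→E3, Z→E3; Entrant's induced payoffs 1, 9, 6, 13; outcome (E3, Z), payoffs (14, 13).
Entrant gets 13 moving first and 14 moving second, so Entrant prefers to move second.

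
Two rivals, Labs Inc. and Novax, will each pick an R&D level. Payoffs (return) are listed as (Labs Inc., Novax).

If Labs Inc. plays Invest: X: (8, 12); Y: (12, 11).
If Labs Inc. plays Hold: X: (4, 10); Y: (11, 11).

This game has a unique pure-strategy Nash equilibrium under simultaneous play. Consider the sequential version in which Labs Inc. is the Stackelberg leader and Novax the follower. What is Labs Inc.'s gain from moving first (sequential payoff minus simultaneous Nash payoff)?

3

Work backward from Novax's decision.
- Invest: BR = X, leader payoff 8.
- Hold: BR = Y, leader payoff 11.
Among 8, 11, the best is 11 at Hold. Subgame-perfect outcome: (Hold, Y) with payoffs (11, 11).
Under simultaneous play:
Labs Inc.'s best replies: X→Invest; Y→Invest.
Novax's best replies: Invest→X; Hold→Y.
The unique mutual best reply is (Invest, X), giving (8, 12).
Labs Inc.'s commitment gain: 11 − 8 = 3.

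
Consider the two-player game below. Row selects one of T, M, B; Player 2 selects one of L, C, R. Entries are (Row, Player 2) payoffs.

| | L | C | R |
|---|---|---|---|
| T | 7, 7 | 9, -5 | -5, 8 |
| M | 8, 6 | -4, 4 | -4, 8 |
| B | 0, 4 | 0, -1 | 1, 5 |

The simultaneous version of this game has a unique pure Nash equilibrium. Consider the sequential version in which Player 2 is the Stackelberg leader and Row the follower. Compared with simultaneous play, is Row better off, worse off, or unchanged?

Work backward from Row's decision.
- L → Row plays M (best of 7, 8, 0); Player 2 gets 6.
- C → Row plays T (best of 9, -4, 0); Player 2 gets -5.
- R → Row plays B (best of -5, -4, 1); Player 2 gets 5.
Maximizing over 6, -5, 5, Player 2 chooses L. Subgame-perfect outcome: (M, L) with payoffs (8, 6).
Now find the simultaneous Nash equilibrium.
Row's best replies: L→M; C→T; R→B.
Player 2's best replies: T→R; M→R; B→R.
Only (B, R) has each player best-responding; Nash payoffs (1, 5).
Row earns 8 sequentially versus 1 at the Nash outcome: better off.

better off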